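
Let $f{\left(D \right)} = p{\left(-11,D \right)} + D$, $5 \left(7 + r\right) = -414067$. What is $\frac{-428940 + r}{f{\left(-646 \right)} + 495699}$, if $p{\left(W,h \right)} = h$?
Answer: $- \frac{2558802}{2472035} \approx -1.0351$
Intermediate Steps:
$r = - \frac{414102}{5}$ ($r = -7 + \frac{1}{5} \left(-414067\right) = -7 - \frac{414067}{5} = - \frac{414102}{5} \approx -82820.0$)
$f{\left(D \right)} = 2 D$ ($f{\left(D \right)} = D + D = 2 D$)
$\frac{-428940 + r}{f{\left(-646 \right)} + 495699} = \frac{-428940 - \frac{414102}{5}}{2 \left(-646\right) + 495699} = - \frac{2558802}{5 \left(-1292 + 495699\right)} = - \frac{2558802}{5 \cdot 494407} = \left(- \frac{2558802}{5}\right) \frac{1}{494407} = - \frac{2558802}{2472035}$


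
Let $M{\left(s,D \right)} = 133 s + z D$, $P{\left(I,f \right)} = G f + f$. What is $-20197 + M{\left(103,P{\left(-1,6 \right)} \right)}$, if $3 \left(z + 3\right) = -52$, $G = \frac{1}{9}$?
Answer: $- \frac{59702}{9} \approx -6633.6$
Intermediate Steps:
$G = \frac{1}{9} \approx 0.11111$
$P{\left(I,f \right)} = \frac{10 f}{9}$ ($P{\left(I,f \right)} = \frac{f}{9} + f = \frac{10 f}{9}$)
$z = - \frac{61}{3}$ ($z = -3 + \frac{1}{3} \left(-52\right) = -3 - \frac{52}{3} = - \frac{61}{3} \approx -20.333$)
$M{\left(s,D \right)} = 133 s - \frac{61 D}{3}$
$-20197 + M{\left(103,P{\left(-1,6 \right)} \right)} = -20197 + \left(133 \cdot 103 - \frac{61 \cdot \frac{10}{9} \cdot 6}{3}\right) = -20197 + \left(13699 - \frac{1220}{9}\right) = -20197 + \frac{122071}{9} = - \frac{59702}{9}$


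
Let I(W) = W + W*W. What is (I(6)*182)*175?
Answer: 1337700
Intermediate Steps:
I(W) = W + W**2
(I(6)*182)*175 = ((6*(1 + 6))*182)*175 = ((6*7)*182)*175 = (42*182)*175 = 7644*175 = 1337700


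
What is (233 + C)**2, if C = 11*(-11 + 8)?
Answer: 40000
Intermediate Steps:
C = -33 (C = 11*(-3) = -33)
(233 + C)**2 = (233 - 33)**2 = 200**2 = 40000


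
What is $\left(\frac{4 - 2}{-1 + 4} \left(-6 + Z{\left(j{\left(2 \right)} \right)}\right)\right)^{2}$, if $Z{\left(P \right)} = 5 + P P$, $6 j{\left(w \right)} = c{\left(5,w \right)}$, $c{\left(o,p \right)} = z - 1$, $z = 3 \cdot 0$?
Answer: $\frac{1225}{2916} \approx 0.4201$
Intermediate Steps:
$z = 0$
$c{\left(o,p \right)} = -1$ ($c{\left(o,p \right)} = 0 - 1 = -1$)
$j{\left(w \right)} = - \frac{1}{6}$ ($j{\left(w \right)} = \frac{1}{6} \left(-1\right) = - \frac{1}{6}$)
$Z{\left(P \right)} = 5 + P^{2}$
$\left(\frac{4 - 2}{-1 + 4} \left(-6 + Z{\left(j{\left(2 \right)} \right)}\right)\right)^{2} = \left(\frac{4 - 2}{-1 + 4} \left(-6 + \left(5 + \left(- \frac{1}{6}\right)^{2}\right)\right)\right)^{2} = \left(\frac{2}{3} \left(-6 + \left(5 + \frac{1}{36}\right)\right)\right)^{2} = \left(2 \cdot \frac{1}{3} \left(-6 + \frac{181}{36}\right)\right)^{2} = \left(\frac{2}{3} \left(- \frac{35}{36}\right)\right)^{2} = \left(- \frac{35}{54}\right)^{2} = \frac{1225}{2916}$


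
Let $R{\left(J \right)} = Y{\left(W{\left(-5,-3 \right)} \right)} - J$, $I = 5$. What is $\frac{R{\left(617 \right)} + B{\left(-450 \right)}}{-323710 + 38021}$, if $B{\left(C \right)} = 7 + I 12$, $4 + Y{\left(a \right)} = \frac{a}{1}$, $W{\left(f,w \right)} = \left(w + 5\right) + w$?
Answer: $\frac{555}{285689} \approx 0.0019427$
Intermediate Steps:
$W{\left(f,w \right)} = 5 + 2 w$ ($W{\left(f,w \right)} = \left(5 + w\right) + w = 5 + 2 w$)
$Y{\left(a \right)} = -4 + a$ ($Y{\left(a \right)} = -4 + \frac{a}{1} = -4 + a 1 = -4 + a$)
$R{\left(J \right)} = -5 - J$ ($R{\left(J \right)} = \left(-4 + \left(5 + 2 \left(-3\right)\right)\right) - J = \left(-4 + \left(5 - 6\right)\right) - J = \left(-4 - 1\right) - J = -5 - J$)
$B{\left(C \right)} = 67$ ($B{\left(C \right)} = 7 + 5 \cdot 12 = 7 + 60 = 67$)
$\frac{R{\left(617 \right)} + B{\left(-450 \right)}}{-323710 + 38021} = \frac{\left(-5 - 617\right) + 67}{-323710 + 38021} = \frac{\left(-5 - 617\right) + 67}{-285689} = \left(-622 + 67\right) \left(- \frac{1}{285689}\right) = \left(-555\right) \left(- \frac{1}{285689}\right) = \frac{555}{285689}$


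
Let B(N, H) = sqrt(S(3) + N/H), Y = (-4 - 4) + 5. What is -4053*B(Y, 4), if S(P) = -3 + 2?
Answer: -4053*I*sqrt(7)/2 ≈ -5361.6*I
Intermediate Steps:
Y = -3 (Y = -8 + 5 = -3)
S(P) = -1
B(N, H) = sqrt(-1 + N/H)
-4053*B(Y, 4) = -4053*sqrt(-3 - 1*4)/2 = -4053*sqrt(-3 - 4)/2 = -4053*I*sqrt(7)/2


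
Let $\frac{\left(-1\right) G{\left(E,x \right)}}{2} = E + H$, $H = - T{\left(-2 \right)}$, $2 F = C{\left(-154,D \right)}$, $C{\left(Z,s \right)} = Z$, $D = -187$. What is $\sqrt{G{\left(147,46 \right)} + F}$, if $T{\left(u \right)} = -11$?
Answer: $i \sqrt{393} \approx 19.824 i$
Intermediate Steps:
$F = -77$ ($F = \frac{1}{2} \left(-154\right) = -77$)
$H = 11$ ($H = \left(-1\right) \left(-11\right) = 11$)
$G{\left(E,x \right)} = -22 - 2 E$ ($G{\left(E,x \right)} = - 2 \left(E + 11\right) = - 2 \left(11 + E\right) = -22 - 2 E$)
$\sqrt{G{\left(147,46 \right)} + F} = \sqrt{\left(-22 - 294\right) - 77} = \sqrt{-316 - 77} = \sqrt{-393} = i \sqrt{393}$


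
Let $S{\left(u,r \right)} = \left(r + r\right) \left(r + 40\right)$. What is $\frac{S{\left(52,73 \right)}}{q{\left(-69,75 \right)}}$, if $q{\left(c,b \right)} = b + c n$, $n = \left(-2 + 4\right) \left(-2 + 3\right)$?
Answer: $- \frac{16498}{63} \approx -261.87$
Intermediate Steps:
$n = 2$ ($n = 2 \cdot 1 = 2$)
$q{\left(c,b \right)} = b + 2 c$ ($q{\left(c,b \right)} = b + c 2 = b + 2 c$)
$S{\left(u,r \right)} = 2 r \left(40 + r\right)$
$\frac{S{\left(52,73 \right)}}{q{\left(-69,75 \right)}} = \frac{2 \cdot 73 \left(40 + 73\right)}{75 + 2 \left(-69\right)} = \frac{2 \cdot 73 \cdot 113}{75 - 138} = \frac{16498}{-63} = 16498 \left(- \frac{1}{63}\right) = - \frac{16498}{63}$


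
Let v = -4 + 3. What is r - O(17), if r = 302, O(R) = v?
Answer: 303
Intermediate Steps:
v = -1
O(R) = -1
r - O(17) = 302 - 1*(-1) = 302 + 1 = 303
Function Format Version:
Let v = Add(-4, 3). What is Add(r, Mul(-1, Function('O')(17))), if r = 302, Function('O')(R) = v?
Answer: 303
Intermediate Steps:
v = -1
Function('O')(R) = -1
Add(r, Mul(-1, Function('O')(17))) = Add(302, Mul(-1, -1)) = Add(302, 1) = 303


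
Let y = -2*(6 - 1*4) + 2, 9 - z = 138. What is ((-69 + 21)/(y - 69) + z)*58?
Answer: -528438/71 ≈ -7442.8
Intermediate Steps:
z = -129 (z = 9 - 1*138 = 9 - 138 = -129)
y = -2 (y = -2*(6 - 4) + 2 = -2*2 + 2 = -4 + 2 = -2)
((-69 + 21)/(y - 69) + z)*58 = ((-69 + 21)/(-2 - 69) - 129)*58 = (-48/(-71) - 129)*58 = (-48*(-1/71) - 129)*58 = (48/71 - 129)*58 = -9111/71*58 = -528438/71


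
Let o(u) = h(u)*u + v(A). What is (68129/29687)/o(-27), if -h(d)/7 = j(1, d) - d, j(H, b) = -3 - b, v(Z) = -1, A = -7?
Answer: 68129/286123306 ≈ 0.00023811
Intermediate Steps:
h(d) = 21 + 14*d (h(d) = -7*((-3 - d) - d) = -7*(-3 - 2*d) = 21 + 14*d)
o(u) = -1 + u*(21 + 14*u) (o(u) = (21 + 14*u)*u - 1 = u*(21 + 14*u) - 1 = -1 + u*(21 + 14*u))
(68129/29687)/o(-27) = (68129/29687)/(-1 + 7*(-27)*(3 + 2*(-27))) = (68129*(1/29687))/(-1 + 7*(-27)*(3 - 54)) = 68129/(29687*(-1 + 7*(-27)*(-51))) = 68129/(29687*(-1 + 9639)) = (68129/29687)/9638 = (68129/29687)*(1/9638) = 68129/286123306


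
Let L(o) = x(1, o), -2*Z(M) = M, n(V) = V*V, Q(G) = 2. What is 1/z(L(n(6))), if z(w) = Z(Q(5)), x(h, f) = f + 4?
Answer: -1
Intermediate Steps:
n(V) = V**2
Z(M) = -M/2
x(h, f) = 4 + f
L(o) = 4 + o
z(w) = -1 (z(w) = -1/2*2 = -1)
1/z(L(n(6))) = 1/(-1) = -1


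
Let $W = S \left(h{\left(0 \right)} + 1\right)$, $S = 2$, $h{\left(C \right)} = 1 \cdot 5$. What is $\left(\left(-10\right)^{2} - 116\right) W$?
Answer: $-192$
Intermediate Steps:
$h{\left(C \right)} = 5$
$W = 12$ ($W = 2 \left(5 + 1\right) = 2 \cdot 6 = 12$)
$\left(\left(-10\right)^{2} - 116\right) W = \left(\left(-10\right)^{2} - 116\right) 12 = \left(100 - 116\right) 12 = \left(-16\right) 12 = -192$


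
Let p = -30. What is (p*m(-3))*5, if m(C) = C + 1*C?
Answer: 900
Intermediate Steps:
m(C) = 2*C (m(C) = C + C = 2*C)
(p*m(-3))*5 = -60*(-3)*5 = -30*(-6)*5 = 180*5 = 900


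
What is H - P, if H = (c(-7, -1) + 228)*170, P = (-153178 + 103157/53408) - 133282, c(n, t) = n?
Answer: 17305691083/53408 ≈ 3.2403e+5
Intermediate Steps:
P = -15299152523/53408 (P = (-153178 + 103157*(1/53408)) - 133282 = (-153178 + 103157/53408) - 133282 = -8180827467/53408 - 133282 = -15299152523/53408 ≈ -2.8646e+5)
H = 37570 (H = (-7 + 228)*170 = 221*170 = 37570)
H - P = 37570 - 1*(-15299152523/53408) = 37570 + 15299152523/53408 = 17305691083/53408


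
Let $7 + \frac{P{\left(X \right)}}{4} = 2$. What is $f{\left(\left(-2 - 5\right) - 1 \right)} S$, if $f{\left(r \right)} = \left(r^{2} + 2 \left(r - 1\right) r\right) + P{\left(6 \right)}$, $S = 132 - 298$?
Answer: $-31208$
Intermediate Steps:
$P{\left(X \right)} = -20$ ($P{\left(X \right)} = -28 + 4 \cdot 2 = -28 + 8 = -20$)
$S = -166$
$f{\left(r \right)} = -20 + r^{2} + r \left(-2 + 2 r\right)$ ($f{\left(r \right)} = \left(r^{2} + 2 \left(r - 1\right) r\right) - 20 = \left(r^{2} + 2 \left(-1 + r\right) r\right) - 20 = \left(r^{2} + \left(-2 + 2 r\right) r\right) - 20 = \left(r^{2} + r \left(-2 + 2 r\right)\right) - 20 = -20 + r^{2} + r \left(-2 + 2 r\right)$)
$f{\left(\left(-2 - 5\right) - 1 \right)} S = \left(-20 - 2 \left(\left(-2 - 5\right) - 1\right) + 3 \left(\left(-2 - 5\right) - 1\right)^{2}\right) \left(-166\right) = \left(-20 - 2 \left(-7 - 1\right) + 3 \left(-7 - 1\right)^{2}\right) \left(-166\right) = \left(-20 - -16 + 3 \left(-8\right)^{2}\right) \left(-166\right) = \left(-20 + 16 + 3 \cdot 64\right) \left(-166\right) = \left(-20 + 16 + 192\right) \left(-166\right) = 188 \left(-166\right) = -31208$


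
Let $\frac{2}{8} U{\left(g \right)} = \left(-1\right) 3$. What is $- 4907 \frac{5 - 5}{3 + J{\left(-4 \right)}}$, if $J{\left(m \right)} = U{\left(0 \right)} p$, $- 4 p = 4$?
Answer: $0$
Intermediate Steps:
$U{\left(g \right)} = -12$ ($U{\left(g \right)} = 4 \left(\left(-1\right) 3\right) = 4 \left(-3\right) = -12$)
$p = -1$ ($p = \left(- \frac{1}{4}\right) 4 = -1$)
$J{\left(m \right)} = 12$ ($J{\left(m \right)} = \left(-12\right) \left(-1\right) = 12$)
$- 4907 \frac{5 - 5}{3 + J{\left(-4 \right)}} = - 4907 \frac{5 - 5}{3 + 12} = - 4907 \cdot \frac{0}{15} = - 4907 \cdot 0 \cdot \frac{1}{15} = \left(-4907\right) 0 = 0$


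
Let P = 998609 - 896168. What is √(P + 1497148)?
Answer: √1599589 ≈ 1264.7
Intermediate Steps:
P = 102441
√(P + 1497148) = √(102441 + 1497148) = √1599589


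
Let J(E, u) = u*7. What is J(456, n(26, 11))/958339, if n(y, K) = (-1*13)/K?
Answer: -91/10541729 ≈ -8.6324e-6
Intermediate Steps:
n(y, K) = -13/K
J(E, u) = 7*u
J(456, n(26, 11))/958339 = (7*(-13/11))/958339 = (7*(-13*1/11))*(1/958339) = (7*(-13/11))*(1/958339) = -91/11*1/958339 = -91/10541729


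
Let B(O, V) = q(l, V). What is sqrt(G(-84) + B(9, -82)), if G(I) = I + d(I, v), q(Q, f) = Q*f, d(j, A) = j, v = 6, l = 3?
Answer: 3*I*sqrt(46) ≈ 20.347*I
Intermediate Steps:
B(O, V) = 3*V
G(I) = 2*I (G(I) = I + I = 2*I)
sqrt(G(-84) + B(9, -82)) = sqrt(2*(-84) + 3*(-82)) = sqrt(-168 - 246) = sqrt(-414) = 3*I*sqrt(46)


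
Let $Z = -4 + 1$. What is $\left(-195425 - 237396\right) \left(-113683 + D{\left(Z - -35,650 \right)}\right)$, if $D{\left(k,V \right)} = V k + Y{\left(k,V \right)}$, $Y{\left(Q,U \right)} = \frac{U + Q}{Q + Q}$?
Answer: $\frac{1286307222215}{32} \approx 4.0197 \cdot 10^{10}$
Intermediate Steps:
$Z = -3$
$Y{\left(Q,U \right)} = \frac{Q + U}{2 Q}$
$D{\left(k,V \right)} = V k + \frac{V + k}{2 k}$ ($D{\left(k,V \right)} = V k + \frac{k + V}{2 k} = V k + \frac{V + k}{2 k}$)
$\left(-195425 - 237396\right) \left(-113683 + D{\left(Z - -35,650 \right)}\right) = \left(-195425 - 237396\right) \left(-113683 + \left(\frac{1}{2} + 650 \left(-3 - -35\right) + \frac{1}{2} \cdot 650 \frac{1}{-3 - -35}\right)\right) = - 432821 \left(-113683 + \left(\frac{1}{2} + 650 \left(-3 + 35\right) + \frac{1}{2} \cdot 650 \frac{1}{-3 + 35}\right)\right) = - 432821 \left(-113683 + \left(\frac{1}{2} + 650 \cdot 32 + \frac{1}{2} \cdot 650 \cdot \frac{1}{32}\right)\right) = - 432821 \left(-113683 + \left(\frac{1}{2} + 20800 + \frac{1}{2} \cdot 650 \cdot \frac{1}{32}\right)\right) = - 432821 \left(-113683 + \left(\frac{1}{2} + 20800 + \frac{325}{32}\right)\right) = - 432821 \left(-113683 + \frac{665941}{32}\right) = \left(-432821\right) \left(- \frac{2971915}{32}\right) = \frac{1286307222215}{32}$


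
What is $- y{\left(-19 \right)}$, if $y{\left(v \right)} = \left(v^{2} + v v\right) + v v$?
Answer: $-1083$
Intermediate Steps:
$y{\left(v \right)} = 3 v^{2}$ ($y{\left(v \right)} = \left(v^{2} + v^{2}\right) + v^{2} = 2 v^{2} + v^{2} = 3 v^{2}$)
$- y{\left(-19 \right)} = - 3 \left(-19\right)^{2} = - 3 \cdot 361 = \left(-1\right) 1083 = -1083$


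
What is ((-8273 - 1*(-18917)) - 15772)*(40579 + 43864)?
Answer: -433023704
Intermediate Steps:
((-8273 - 1*(-18917)) - 15772)*(40579 + 43864) = ((-8273 + 18917) - 15772)*84443 = (10644 - 15772)*84443 = -5128*84443 = -433023704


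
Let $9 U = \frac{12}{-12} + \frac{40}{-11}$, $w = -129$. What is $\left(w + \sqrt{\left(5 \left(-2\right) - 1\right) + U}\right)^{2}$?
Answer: $\frac{548773}{33} - \frac{172 i \sqrt{3135}}{11} \approx 16630.0 - 875.5 i$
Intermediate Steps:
$U = - \frac{17}{33}$ ($U = \frac{\frac{12}{-12} + \frac{40}{-11}}{9} = \frac{12 \left(- \frac{1}{12}\right) + 40 \left(- \frac{1}{11}\right)}{9} = \frac{-1 - \frac{40}{11}}{9} = \frac{1}{9} \left(- \frac{51}{11}\right) = - \frac{17}{33} \approx -0.51515$)
$\left(w + \sqrt{\left(5 \left(-2\right) - 1\right) + U}\right)^{2} = \left(-129 + \sqrt{\left(5 \left(-2\right) - 1\right) - \frac{17}{33}}\right)^{2} = \left(-129 + \sqrt{\left(-10 - 1\right) - \frac{17}{33}}\right)^{2} = \left(-129 + \sqrt{-11 - \frac{17}{33}}\right)^{2} = \left(-129 + \sqrt{- \frac{380}{33}}\right)^{2} = \left(-129 + \frac{2 i \sqrt{3135}}{33}\right)^{2}$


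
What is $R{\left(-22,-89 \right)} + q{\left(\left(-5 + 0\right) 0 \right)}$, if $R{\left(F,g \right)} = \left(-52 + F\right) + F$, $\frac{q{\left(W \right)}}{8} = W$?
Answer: $-96$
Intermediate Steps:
$q{\left(W \right)} = 8 W$
$R{\left(F,g \right)} = -52 + 2 F$
$R{\left(-22,-89 \right)} + q{\left(\left(-5 + 0\right) 0 \right)} = \left(-52 + 2 \left(-22\right)\right) + 8 \left(-5 + 0\right) 0 = \left(-52 - 44\right) + 8 \left(\left(-5\right) 0\right) = -96 + 8 \cdot 0 = -96 + 0 = -96$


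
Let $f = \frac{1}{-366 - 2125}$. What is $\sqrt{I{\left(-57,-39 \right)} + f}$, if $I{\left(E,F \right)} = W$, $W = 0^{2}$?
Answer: $\frac{i \sqrt{2491}}{2491} \approx 0.020036 i$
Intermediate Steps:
$W = 0$
$I{\left(E,F \right)} = 0$
$f = - \frac{1}{2491}$ ($f = \frac{1}{-2491} = - \frac{1}{2491} \approx -0.00040145$)
$\sqrt{I{\left(-57,-39 \right)} + f} = \sqrt{0 - \frac{1}{2491}} = \sqrt{- \frac{1}{2491}} = \frac{i \sqrt{2491}}{2491}$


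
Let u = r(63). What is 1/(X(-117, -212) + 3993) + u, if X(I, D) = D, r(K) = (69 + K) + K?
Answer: 737296/3781 ≈ 195.00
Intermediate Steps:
r(K) = 69 + 2*K
u = 195 (u = 69 + 2*63 = 69 + 126 = 195)
1/(X(-117, -212) + 3993) + u = 1/(-212 + 3993) + 195 = 1/3781 + 195 = 737296/3781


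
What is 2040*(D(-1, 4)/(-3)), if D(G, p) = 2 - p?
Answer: 1360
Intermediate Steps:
2040*(D(-1, 4)/(-3)) = 2040*((2 - 1*4)/(-3)) = 2040*((2 - 4)*(-⅓)) = 2040*(-2*(-⅓)) = 2040*(⅔) = 1360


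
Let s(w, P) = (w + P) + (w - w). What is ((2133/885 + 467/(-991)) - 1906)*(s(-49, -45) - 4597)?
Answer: 2611211065194/292345 ≈ 8.9320e+6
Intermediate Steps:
s(w, P) = P + w (s(w, P) = (P + w) + 0 = P + w)
((2133/885 + 467/(-991)) - 1906)*(s(-49, -45) - 4597) = ((2133/885 + 467/(-991)) - 1906)*((-45 - 49) - 4597) = ((2133*(1/885) + 467*(-1/991)) - 1906)*(-94 - 4597) = ((711/295 - 467/991) - 1906)*(-4691) = (566836/292345 - 1906)*(-4691) = -556642734/292345*(-4691) = 2611211065194/292345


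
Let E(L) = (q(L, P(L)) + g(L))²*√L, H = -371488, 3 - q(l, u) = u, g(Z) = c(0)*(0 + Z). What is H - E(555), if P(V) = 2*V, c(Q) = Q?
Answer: -371488 - 1225449*√555 ≈ -2.9241e+7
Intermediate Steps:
g(Z) = 0 (g(Z) = 0*(0 + Z) = 0*Z = 0)
q(l, u) = 3 - u
E(L) = √L*(3 - 2*L)² (E(L) = ((3 - 2*L) + 0)²*√L = (3 - 2*L)²*√L = √L*(3 - 2*L)²)
H - E(555) = -371488 - √555*(3 - 2*555)² = -371488 - √555*(3 - 1110)² = -371488 - √555*(-1107)² = -371488 - √555*1225449 = -371488 - 1225449*√555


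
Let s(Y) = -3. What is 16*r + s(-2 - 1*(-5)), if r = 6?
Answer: 93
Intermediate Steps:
16*r + s(-2 - 1*(-5)) = 16*6 - 3 = 96 - 3 = 93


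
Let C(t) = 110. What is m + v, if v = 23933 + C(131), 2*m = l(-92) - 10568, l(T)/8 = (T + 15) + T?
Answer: 18083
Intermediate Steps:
l(T) = 120 + 16*T (l(T) = 8*((T + 15) + T) = 8*((15 + T) + T) = 8*(15 + 2*T) = 120 + 16*T)
m = -5960 (m = ((120 + 16*(-92)) - 10568)/2 = ((120 - 1472) - 10568)/2 = (-1352 - 10568)/2 = (1/2)*(-11920) = -5960)
v = 24043 (v = 23933 + 110 = 24043)
m + v = -5960 + 24043 = 18083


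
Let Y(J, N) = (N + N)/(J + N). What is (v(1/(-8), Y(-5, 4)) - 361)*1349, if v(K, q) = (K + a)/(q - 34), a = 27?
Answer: -163918339/336 ≈ -4.8785e+5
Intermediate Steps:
Y(J, N) = 2*N/(J + N) (Y(J, N) = (2*N)/(J + N) = 2*N/(J + N))
v(K, q) = (27 + K)/(-34 + q) (v(K, q) = (K + 27)/(q - 34) = (27 + K)/(-34 + q))
(v(1/(-8), Y(-5, 4)) - 361)*1349 = ((27 + 1/(-8))/(-34 + 2*4/(-5 + 4)) - 361)*1349 = ((27 - ⅛)/(-34 + 2*4/(-1)) - 361)*1349 = ((215/8)/(-34 + 2*4*(-1)) - 361)*1349 = ((215/8)/(-34 - 8) - 361)*1349 = ((215/8)/(-42) - 361)*1349 = (-1/42*215/8 - 361)*1349 = (-215/336 - 361)*1349 = -121511/336*1349 = -163918339/336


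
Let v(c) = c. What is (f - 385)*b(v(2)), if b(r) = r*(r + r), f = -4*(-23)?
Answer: -2344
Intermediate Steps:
f = 92
b(r) = 2*r² (b(r) = r*(2*r) = 2*r²)
(f - 385)*b(v(2)) = (92 - 385)*(2*2²) = -586*4 = -293*8 = -2344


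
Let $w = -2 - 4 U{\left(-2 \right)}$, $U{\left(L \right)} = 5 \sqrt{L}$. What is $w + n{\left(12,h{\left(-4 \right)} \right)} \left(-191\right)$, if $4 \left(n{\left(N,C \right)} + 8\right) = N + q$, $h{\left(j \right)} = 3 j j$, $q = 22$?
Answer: $- \frac{195}{2} - 20 i \sqrt{2} \approx -97.5 - 28.284 i$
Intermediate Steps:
$h{\left(j \right)} = 3 j^{2}$
$n{\left(N,C \right)} = - \frac{5}{2} + \frac{N}{4}$ ($n{\left(N,C \right)} = -8 + \frac{N + 22}{4} = -8 + \frac{22 + N}{4} = -8 + \left(\frac{11}{2} + \frac{N}{4}\right) = - \frac{5}{2} + \frac{N}{4}$)
$w = -2 - 20 i \sqrt{2}$ ($w = -2 - 4 \cdot 5 \sqrt{-2} = -2 - 4 \cdot 5 i \sqrt{2} = -2 - 20 i \sqrt{2} \approx -2.0 - 28.284 i$)
$w + n{\left(12,h{\left(-4 \right)} \right)} \left(-191\right) = \left(-2 - 20 i \sqrt{2}\right) + \left(- \frac{5}{2} + \frac{1}{4} \cdot 12\right) \left(-191\right) = \left(-2 - 20 i \sqrt{2}\right) + \left(- \frac{5}{2} + 3\right) \left(-191\right) = \left(-2 - 20 i \sqrt{2}\right) + \frac{1}{2} \left(-191\right) = \left(-2 - 20 i \sqrt{2}\right) - \frac{191}{2} = - \frac{195}{2} - 20 i \sqrt{2}$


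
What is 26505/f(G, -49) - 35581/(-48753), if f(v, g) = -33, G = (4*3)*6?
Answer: -430341364/536283 ≈ -802.45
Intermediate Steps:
G = 72 (G = 12*6 = 72)
26505/f(G, -49) - 35581/(-48753) = 26505/(-33) - 35581/(-48753) = 26505*(-1/33) - 35581*(-1/48753) = -8835/11 + 35581/48753 = -430341364/536283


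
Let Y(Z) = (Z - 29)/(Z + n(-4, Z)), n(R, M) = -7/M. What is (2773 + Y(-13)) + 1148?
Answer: 105958/27 ≈ 3924.4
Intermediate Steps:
Y(Z) = (-29 + Z)/(Z - 7/Z) (Y(Z) = (Z - 29)/(Z - 7/Z) = (-29 + Z)/(Z - 7/Z))
(2773 + Y(-13)) + 1148 = (2773 - 13*(-29 - 13)/(-7 + (-13)²)) + 1148 = (2773 - 13*(-42)/(-7 + 169)) + 1148 = (2773 - 13*(-42)/162) + 1148 = (2773 - 13*1/162*(-42)) + 1148 = (2773 + 91/27) + 1148 = 74962/27 + 1148 = 105958/27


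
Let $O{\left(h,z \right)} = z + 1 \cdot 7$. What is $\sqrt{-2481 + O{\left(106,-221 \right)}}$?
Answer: $7 i \sqrt{55} \approx 51.913 i$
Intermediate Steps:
$O{\left(h,z \right)} = 7 + z$ ($O{\left(h,z \right)} = z + 7 = 7 + z$)
$\sqrt{-2481 + O{\left(106,-221 \right)}} = \sqrt{-2481 + \left(7 - 221\right)} = \sqrt{-2481 - 214} = \sqrt{-2695} = 7 i \sqrt{55}$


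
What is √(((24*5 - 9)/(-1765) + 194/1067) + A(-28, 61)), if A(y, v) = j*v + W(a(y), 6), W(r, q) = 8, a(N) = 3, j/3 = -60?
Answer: I*√4135765263465/19415 ≈ 104.75*I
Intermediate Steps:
j = -180 (j = 3*(-60) = -180)
A(y, v) = 8 - 180*v (A(y, v) = -180*v + 8 = 8 - 180*v)
√(((24*5 - 9)/(-1765) + 194/1067) + A(-28, 61)) = √(((24*5 - 9)/(-1765) + 194/1067) + (8 - 180*61)) = √(((120 - 9)*(-1/1765) + 194*(1/1067)) + (8 - 10980)) = √((111*(-1/1765) + 2/11) - 10972) = √((-111/1765 + 2/11) - 10972) = √(2309/19415 - 10972) = √(-213019071/19415) = I*√4135765263465/19415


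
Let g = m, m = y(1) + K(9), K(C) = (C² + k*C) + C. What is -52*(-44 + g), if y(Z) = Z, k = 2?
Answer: -3380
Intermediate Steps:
K(C) = C² + 3*C (K(C) = (C² + 2*C) + C = C² + 3*C)
m = 109 (m = 1 + 9*(3 + 9) = 1 + 9*12 = 1 + 108 = 109)
g = 109
-52*(-44 + g) = -52*(-44 + 109) = -52*65 = -3380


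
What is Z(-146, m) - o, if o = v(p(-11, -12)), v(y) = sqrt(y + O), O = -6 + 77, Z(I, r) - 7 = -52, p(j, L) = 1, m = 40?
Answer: -45 - 6*sqrt(2) ≈ -53.485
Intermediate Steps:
Z(I, r) = -45 (Z(I, r) = 7 - 52 = -45)
O = 71
v(y) = sqrt(71 + y) (v(y) = sqrt(y + 71) = sqrt(71 + y))
o = 6*sqrt(2) (o = sqrt(71 + 1) = sqrt(72) = 6*sqrt(2) ≈ 8.4853)
Z(-146, m) - o = -45 - 6*sqrt(2)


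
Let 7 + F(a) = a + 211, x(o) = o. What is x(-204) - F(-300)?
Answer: -108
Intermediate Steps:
F(a) = 204 + a (F(a) = -7 + (a + 211) = -7 + (211 + a) = 204 + a)
x(-204) - F(-300) = -204 - (204 - 300) = -204 - 1*(-96) = -204 + 96 = -108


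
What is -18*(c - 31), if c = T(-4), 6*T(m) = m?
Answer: 570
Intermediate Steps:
T(m) = m/6
c = -⅔ (c = (⅙)*(-4) = -⅔ ≈ -0.66667)
-18*(c - 31) = -18*(-⅔ - 31) = -18*(-95/3) = 570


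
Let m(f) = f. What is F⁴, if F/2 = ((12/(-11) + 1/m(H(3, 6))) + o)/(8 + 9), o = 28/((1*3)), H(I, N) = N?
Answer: 1171350625/1222830961 ≈ 0.95790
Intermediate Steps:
o = 28/3 ≈ 9.3333
F = 185/187 (F = 2*(((12/(-11) + 1/6) + 28/3)/(8 + 9)) = 2*(((12*(-1/11) + 1*(⅙)) + 28/3)/17) = 2*(((-12/11 + ⅙) + 28/3)*(1/17)) = 2*((-61/66 + 28/3)*(1/17)) = 2*((185/22)*(1/17)) = 2*(185/374) = 185/187 ≈ 0.98930)
F⁴ = (185/187)⁴ = 1171350625/1222830961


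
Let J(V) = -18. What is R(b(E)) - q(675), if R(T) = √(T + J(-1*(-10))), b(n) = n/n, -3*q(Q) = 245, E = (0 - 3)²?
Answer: 245/3 + I*√17 ≈ 81.667 + 4.1231*I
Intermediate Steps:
E = 9 (E = (-3)² = 9)
q(Q) = -245/3 (q(Q) = -⅓*245 = -245/3)
b(n) = 1
R(T) = √(-18 + T) (R(T) = √(T - 18) = √(-18 + T))
R(b(E)) - q(675) = √(-18 + 1) - 1*(-245/3) = √(-17) + 245/3 = I*√17 + 245/3 = 245/3 + I*√17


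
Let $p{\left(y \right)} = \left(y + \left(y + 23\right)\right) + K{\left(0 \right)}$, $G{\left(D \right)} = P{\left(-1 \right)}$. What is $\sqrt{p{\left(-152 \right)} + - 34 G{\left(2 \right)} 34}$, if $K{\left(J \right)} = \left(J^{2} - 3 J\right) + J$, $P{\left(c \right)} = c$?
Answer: $5 \sqrt{35} \approx 29.58$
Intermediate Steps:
$K{\left(J \right)} = J^{2} - 2 J$
$G{\left(D \right)} = -1$
$p{\left(y \right)} = 23 + 2 y$ ($p{\left(y \right)} = \left(y + \left(y + 23\right)\right) + 0 \left(-2 + 0\right) = \left(y + \left(23 + y\right)\right) + 0 \left(-2\right) = \left(23 + 2 y\right) + 0 = 23 + 2 y$)
$\sqrt{p{\left(-152 \right)} + - 34 G{\left(2 \right)} 34} = \sqrt{\left(23 + 2 \left(-152\right)\right) + \left(-34\right) \left(-1\right) 34} = \sqrt{\left(23 - 304\right) + 34 \cdot 34} = \sqrt{-281 + 1156} = \sqrt{875} = 5 \sqrt{35}$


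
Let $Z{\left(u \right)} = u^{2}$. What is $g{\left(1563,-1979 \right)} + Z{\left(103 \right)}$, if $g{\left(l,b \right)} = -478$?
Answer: $10131$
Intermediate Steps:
$g{\left(1563,-1979 \right)} + Z{\left(103 \right)} = -478 + 103^{2} = -478 + 10609 = 10131$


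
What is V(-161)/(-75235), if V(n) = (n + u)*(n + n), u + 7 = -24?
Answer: -61824/75235 ≈ -0.82174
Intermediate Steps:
u = -31 (u = -7 - 24 = -31)
V(n) = 2*n*(-31 + n) (V(n) = (n - 31)*(n + n) = (-31 + n)*(2*n) = 2*n*(-31 + n))
V(-161)/(-75235) = (2*(-161)*(-31 - 161))/(-75235) = (2*(-161)*(-192))*(-1/75235) = 61824*(-1/75235) = -61824/75235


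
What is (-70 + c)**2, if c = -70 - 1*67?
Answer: 42849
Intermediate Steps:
c = -137 (c = -70 - 67 = -137)
(-70 + c)**2 = (-70 - 137)**2 = (-207)**2 = 42849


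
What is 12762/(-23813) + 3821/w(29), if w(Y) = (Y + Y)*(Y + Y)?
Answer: 48058105/80106932 ≈ 0.59992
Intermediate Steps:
w(Y) = 4*Y**2 (w(Y) = (2*Y)*(2*Y) = 4*Y**2)
12762/(-23813) + 3821/w(29) = 12762/(-23813) + 3821/((4*29**2)) = 12762*(-1/23813) + 3821/((4*841)) = -12762/23813 + 3821/3364 = 48058105/80106932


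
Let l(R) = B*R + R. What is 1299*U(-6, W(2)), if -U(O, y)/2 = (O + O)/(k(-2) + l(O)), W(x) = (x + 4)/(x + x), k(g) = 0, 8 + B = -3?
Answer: 2598/5 ≈ 519.60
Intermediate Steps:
B = -11 (B = -8 - 3 = -11)
l(R) = -10*R (l(R) = -11*R + R = -10*R)
W(x) = (4 + x)/(2*x) (W(x) = (4 + x)/((2*x)) = (4 + x)*(1/(2*x)) = (4 + x)/(2*x))
U(O, y) = ⅖ (U(O, y) = -2*(O + O)/(0 - 10*O) = -2*2*O/((-10*O)) = -2*2*O*(-1/(10*O)) = -2*(-⅕) = ⅖)
1299*U(-6, W(2)) = 1299*(⅖) = 2598/5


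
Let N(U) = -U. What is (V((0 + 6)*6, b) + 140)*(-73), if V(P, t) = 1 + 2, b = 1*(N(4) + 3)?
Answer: -10439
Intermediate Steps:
b = -1 (b = 1*(-1*4 + 3) = 1*(-4 + 3) = 1*(-1) = -1)
V(P, t) = 3
(V((0 + 6)*6, b) + 140)*(-73) = (3 + 140)*(-73) = 143*(-73) = -10439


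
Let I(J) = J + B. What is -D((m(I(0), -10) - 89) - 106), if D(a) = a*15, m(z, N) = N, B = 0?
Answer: 3075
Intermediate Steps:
I(J) = J (I(J) = J + 0 = J)
D(a) = 15*a
-D((m(I(0), -10) - 89) - 106) = -15*((-10 - 89) - 106) = -15*(-99 - 106) = -15*(-205) = -1*(-3075) = 3075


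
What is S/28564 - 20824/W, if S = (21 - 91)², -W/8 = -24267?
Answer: 11139052/173290647 ≈ 0.064280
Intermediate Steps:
W = 194136 (W = -8*(-24267) = 194136)
S = 4900 (S = (-70)² = 4900)
S/28564 - 20824/W = 4900/28564 - 20824/194136 = 4900*(1/28564) - 20824*1/194136 = 1225/7141 - 2603/24267 = 11139052/173290647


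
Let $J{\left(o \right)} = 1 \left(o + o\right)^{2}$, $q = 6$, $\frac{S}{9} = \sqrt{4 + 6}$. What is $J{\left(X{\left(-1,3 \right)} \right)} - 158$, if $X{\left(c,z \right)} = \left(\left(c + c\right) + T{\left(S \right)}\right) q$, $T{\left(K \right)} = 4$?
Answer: $418$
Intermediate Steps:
$S = 9 \sqrt{10}$ ($S = 9 \sqrt{4 + 6} = 9 \sqrt{10} \approx 28.461$)
$X{\left(c,z \right)} = 24 + 12 c$ ($X{\left(c,z \right)} = \left(\left(c + c\right) + 4\right) 6 = \left(2 c + 4\right) 6 = \left(4 + 2 c\right) 6 = 24 + 12 c$)
$J{\left(o \right)} = 4 o^{2}$ ($J{\left(o \right)} = 1 \left(2 o\right)^{2} = 1 \cdot 4 o^{2} = 4 o^{2}$)
$J{\left(X{\left(-1,3 \right)} \right)} - 158 = 4 \left(24 + 12 \left(-1\right)\right)^{2} - 158 = 4 \left(24 - 12\right)^{2} - 158 = 4 \cdot 12^{2} - 158 = 4 \cdot 144 - 158 = 576 - 158 = 418$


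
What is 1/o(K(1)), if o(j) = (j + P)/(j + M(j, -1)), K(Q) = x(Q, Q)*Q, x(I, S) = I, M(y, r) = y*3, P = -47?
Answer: -2/23 ≈ -0.086957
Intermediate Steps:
M(y, r) = 3*y
K(Q) = Q**2 (K(Q) = Q*Q = Q**2)
o(j) = (-47 + j)/(4*j) (o(j) = (j - 47)/(j + 3*j) = (-47 + j)/((4*j)) = (-47 + j)*(1/(4*j)) = (-47 + j)/(4*j))
1/o(K(1)) = 1/((-47 + 1**2)/(4*(1**2))) = 1/((1/4)*(-47 + 1)/1) = 1/((1/4)*1*(-46)) = 1/(-23/2) = -2/23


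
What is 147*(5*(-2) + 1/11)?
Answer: -16023/11 ≈ -1456.6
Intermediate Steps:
147*(5*(-2) + 1/11) = 147*(-10 + 1/11) = 147*(-109/11) = -16023/11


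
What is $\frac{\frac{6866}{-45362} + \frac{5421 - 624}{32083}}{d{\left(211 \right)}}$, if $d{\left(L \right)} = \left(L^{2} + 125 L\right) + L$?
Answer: $- \frac{1340182}{51742752306961} \approx -2.5901 \cdot 10^{-8}$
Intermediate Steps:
$d{\left(L \right)} = L^{2} + 126 L$
$\frac{\frac{6866}{-45362} + \frac{5421 - 624}{32083}}{d{\left(211 \right)}} = \frac{\frac{6866}{-45362} + \frac{5421 - 624}{32083}}{211 \left(126 + 211\right)} = \frac{6866 \left(- \frac{1}{45362}\right) + \left(5421 - 624\right) \frac{1}{32083}}{211 \cdot 337} = \frac{- \frac{3433}{22681} + 4797 \cdot \frac{1}{32083}}{71107} = \left(- \frac{3433}{22681} + \frac{4797}{32083}\right) \frac{1}{71107} = \left(- \frac{1340182}{727674523}\right) \frac{1}{71107} = - \frac{1340182}{51742752306961}$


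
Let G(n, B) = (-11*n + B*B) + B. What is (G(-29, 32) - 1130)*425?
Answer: 104125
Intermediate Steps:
G(n, B) = B + B**2 - 11*n (G(n, B) = (-11*n + B**2) + B = (B**2 - 11*n) + B = B + B**2 - 11*n)
(G(-29, 32) - 1130)*425 = ((32 + 32**2 - 11*(-29)) - 1130)*425 = ((32 + 1024 + 319) - 1130)*425 = (1375 - 1130)*425 = 245*425 = 104125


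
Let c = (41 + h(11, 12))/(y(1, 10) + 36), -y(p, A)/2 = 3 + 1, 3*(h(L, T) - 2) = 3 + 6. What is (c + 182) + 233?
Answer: 5833/14 ≈ 416.64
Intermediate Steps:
h(L, T) = 5 (h(L, T) = 2 + (3 + 6)/3 = 2 + (⅓)*9 = 2 + 3 = 5)
y(p, A) = -8 (y(p, A) = -2*(3 + 1) = -2*4 = -8)
c = 23/14 (c = (41 + 5)/(-8 + 36) = 46/28 = 46*(1/28) = 23/14 ≈ 1.6429)
(c + 182) + 233 = (23/14 + 182) + 233 = 2571/14 + 233 = 5833/14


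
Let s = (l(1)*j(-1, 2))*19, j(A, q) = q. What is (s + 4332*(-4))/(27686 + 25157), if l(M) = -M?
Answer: -17366/52843 ≈ -0.32863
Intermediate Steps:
s = -38 (s = (-1*1*2)*19 = -1*2*19 = -2*19 = -38)
(s + 4332*(-4))/(27686 + 25157) = (-38 + 4332*(-4))/(27686 + 25157) = (-38 - 17328)/52843 = -17366*1/52843 = -17366/52843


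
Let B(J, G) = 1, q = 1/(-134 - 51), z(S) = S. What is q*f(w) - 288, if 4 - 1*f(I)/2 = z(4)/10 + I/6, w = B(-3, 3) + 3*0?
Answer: -799303/2775 ≈ -288.04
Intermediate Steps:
q = -1/185 (q = 1/(-185) = -1/185 ≈ -0.0054054)
w = 1 (w = 1 + 3*0 = 1 + 0 = 1)
f(I) = 36/5 - I/3 (f(I) = 8 - 2*(4/10 + I/6) = 8 - 2*(4*(1/10) + I*(1/6)) = 8 - 2*(2/5 + I/6) = 8 + (-4/5 - I/3) = 36/5 - I/3)
q*f(w) - 288 = -(36/5 - 1/3*1)/185 - 288 = -(36/5 - 1/3)/185 - 288 = -1/185*103/15 - 288 = -103/2775 - 288 = -799303/2775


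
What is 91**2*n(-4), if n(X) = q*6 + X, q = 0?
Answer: -33124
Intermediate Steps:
n(X) = X (n(X) = 0*6 + X = 0 + X = X)
91**2*n(-4) = 91**2*(-4) = 8281*(-4) = -33124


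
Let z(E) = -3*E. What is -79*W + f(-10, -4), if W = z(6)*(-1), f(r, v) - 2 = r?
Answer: -1430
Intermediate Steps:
f(r, v) = 2 + r
W = 18 (W = -3*6*(-1) = -18*(-1) = 18)
-79*W + f(-10, -4) = -79*18 + (2 - 10) = -1422 - 8 = -1430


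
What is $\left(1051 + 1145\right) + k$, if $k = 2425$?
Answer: $4621$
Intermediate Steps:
$\left(1051 + 1145\right) + k = \left(1051 + 1145\right) + 2425 = 2196 + 2425 = 4621$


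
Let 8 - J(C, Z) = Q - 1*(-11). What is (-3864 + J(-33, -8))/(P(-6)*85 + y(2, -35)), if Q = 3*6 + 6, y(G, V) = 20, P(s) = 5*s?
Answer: 3891/2530 ≈ 1.5379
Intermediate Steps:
Q = 24 (Q = 18 + 6 = 24)
J(C, Z) = -27 (J(C, Z) = 8 - (24 - 1*(-11)) = 8 - (24 + 11) = 8 - 1*35 = 8 - 35 = -27)
(-3864 + J(-33, -8))/(P(-6)*85 + y(2, -35)) = (-3864 - 27)/((5*(-6))*85 + 20) = -3891/(-30*85 + 20) = -3891/(-2550 + 20) = -3891/(-2530) = -3891*(-1/2530) = 3891/2530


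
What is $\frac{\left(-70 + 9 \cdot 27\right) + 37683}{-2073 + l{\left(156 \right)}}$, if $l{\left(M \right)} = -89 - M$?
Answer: $- \frac{18928}{1159} \approx -16.331$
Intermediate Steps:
$\frac{\left(-70 + 9 \cdot 27\right) + 37683}{-2073 + l{\left(156 \right)}} = \frac{\left(-70 + 9 \cdot 27\right) + 37683}{-2073 - 245} = \frac{\left(-70 + 243\right) + 37683}{-2073 - 245} = \frac{173 + 37683}{-2073 - 245} = \frac{37856}{-2318} = 37856 \left(- \frac{1}{2318}\right) = - \frac{18928}{1159}$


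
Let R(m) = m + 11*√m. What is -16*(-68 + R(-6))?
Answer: 1184 - 176*I*√6 ≈ 1184.0 - 431.11*I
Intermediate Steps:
-16*(-68 + R(-6)) = -16*(-68 + (-6 + 11*√(-6))) = -16*(-68 + (-6 + 11*(I*√6))) = -16*(-68 + (-6 + 11*I*√6)) = -16*(-74 + 11*I*√6) = 1184 - 176*I*√6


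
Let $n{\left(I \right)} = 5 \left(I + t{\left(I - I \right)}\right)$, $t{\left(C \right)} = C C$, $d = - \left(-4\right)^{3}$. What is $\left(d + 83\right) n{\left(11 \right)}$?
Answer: $8085$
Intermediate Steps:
$d = 64$ ($d = \left(-1\right) \left(-64\right) = 64$)
$t{\left(C \right)} = C^{2}$
$n{\left(I \right)} = 5 I$ ($n{\left(I \right)} = 5 \left(I + \left(I - I\right)^{2}\right) = 5 \left(I + 0^{2}\right) = 5 \left(I + 0\right) = 5 I$)
$\left(d + 83\right) n{\left(11 \right)} = \left(64 + 83\right) 5 \cdot 11 = 147 \cdot 55 = 8085$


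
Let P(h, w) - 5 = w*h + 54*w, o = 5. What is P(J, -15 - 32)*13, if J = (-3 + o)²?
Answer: -35373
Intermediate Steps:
J = 4 (J = (-3 + 5)² = 2² = 4)
P(h, w) = 5 + 54*w + h*w (P(h, w) = 5 + (w*h + 54*w) = 5 + (h*w + 54*w) = 5 + (54*w + h*w) = 5 + 54*w + h*w)
P(J, -15 - 32)*13 = (5 + 54*(-15 - 32) + 4*(-15 - 32))*13 = (5 + 54*(-47) + 4*(-47))*13 = (5 - 2538 - 188)*13 = -2721*13 = -35373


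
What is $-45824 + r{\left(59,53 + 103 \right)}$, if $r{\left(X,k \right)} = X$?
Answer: $-45765$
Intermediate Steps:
$-45824 + r{\left(59,53 + 103 \right)} = -45824 + 59 = -45765$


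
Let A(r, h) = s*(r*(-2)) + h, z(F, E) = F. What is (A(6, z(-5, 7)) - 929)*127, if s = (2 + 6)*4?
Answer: -167386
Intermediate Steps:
s = 32 (s = 8*4 = 32)
A(r, h) = h - 64*r (A(r, h) = 32*(r*(-2)) + h = 32*(-2*r) + h = -64*r + h = h - 64*r)
(A(6, z(-5, 7)) - 929)*127 = ((-5 - 64*6) - 929)*127 = ((-5 - 384) - 929)*127 = (-389 - 929)*127 = -1318*127 = -167386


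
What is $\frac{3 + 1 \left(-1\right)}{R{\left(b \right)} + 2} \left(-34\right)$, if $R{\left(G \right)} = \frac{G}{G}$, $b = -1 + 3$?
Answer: $- \frac{68}{3} \approx -22.667$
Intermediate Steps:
$b = 2$
$R{\left(G \right)} = 1$
$\frac{3 + 1 \left(-1\right)}{R{\left(b \right)} + 2} \left(-34\right) = \frac{3 + 1 \left(-1\right)}{1 + 2} \left(-34\right) = \frac{3 - 1}{3} \left(-34\right) = 2 \cdot \frac{1}{3} \left(-34\right) = \frac{2}{3} \left(-34\right) = - \frac{68}{3}$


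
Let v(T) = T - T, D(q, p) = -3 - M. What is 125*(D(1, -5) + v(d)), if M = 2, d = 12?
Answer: -625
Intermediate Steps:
D(q, p) = -5 (D(q, p) = -3 - 1*2 = -3 - 2 = -5)
v(T) = 0
125*(D(1, -5) + v(d)) = 125*(-5 + 0) = 125*(-5) = -625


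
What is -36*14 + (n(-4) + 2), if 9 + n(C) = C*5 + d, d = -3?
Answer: -534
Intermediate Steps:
n(C) = -12 + 5*C (n(C) = -9 + (C*5 - 3) = -9 + (5*C - 3) = -9 + (-3 + 5*C) = -12 + 5*C)
-36*14 + (n(-4) + 2) = -36*14 + ((-12 + 5*(-4)) + 2) = -504 + ((-12 - 20) + 2) = -504 + (-32 + 2) = -504 - 30 = -534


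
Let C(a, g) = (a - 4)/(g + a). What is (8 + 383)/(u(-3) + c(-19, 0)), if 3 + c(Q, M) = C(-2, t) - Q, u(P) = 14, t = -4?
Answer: 391/31 ≈ 12.613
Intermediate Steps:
C(a, g) = (-4 + a)/(a + g)
c(Q, M) = -2 - Q (c(Q, M) = -3 + ((-4 - 2)/(-2 - 4) - Q) = -3 + (-6/(-6) - Q) = -3 + (-⅙*(-6) - Q) = -3 + (1 - Q) = -2 - Q)
(8 + 383)/(u(-3) + c(-19, 0)) = (8 + 383)/(14 + (-2 - 1*(-19))) = 391/(14 + (-2 + 19)) = 391/(14 + 17) = 391/31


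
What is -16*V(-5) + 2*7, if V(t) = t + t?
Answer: 174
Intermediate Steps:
V(t) = 2*t
-16*V(-5) + 2*7 = -32*(-5) + 2*7 = -16*(-10) + 14 = 160 + 14 = 174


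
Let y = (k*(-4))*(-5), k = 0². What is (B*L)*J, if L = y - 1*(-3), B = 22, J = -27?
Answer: -1782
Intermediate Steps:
k = 0
y = 0 (y = (0*(-4))*(-5) = 0*(-5) = 0)
L = 3 (L = 0 - 1*(-3) = 0 + 3 = 3)
(B*L)*J = (22*3)*(-27) = 66*(-27) = -1782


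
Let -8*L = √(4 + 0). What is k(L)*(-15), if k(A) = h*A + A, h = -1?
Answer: 0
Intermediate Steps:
L = -¼ (L = -√(4 + 0)/8 = -√4/8 = -⅛*2 = -¼ ≈ -0.25000)
k(A) = 0 (k(A) = -A + A = 0)
k(L)*(-15) = 0*(-15) = 0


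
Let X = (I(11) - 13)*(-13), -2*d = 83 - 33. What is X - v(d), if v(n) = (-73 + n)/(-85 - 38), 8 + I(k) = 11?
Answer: 15892/123 ≈ 129.20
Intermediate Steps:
d = -25 (d = -(83 - 33)/2 = -½*50 = -25)
I(k) = 3 (I(k) = -8 + 11 = 3)
X = 130 (X = (3 - 13)*(-13) = -10*(-13) = 130)
v(n) = 73/123 - n/123 (v(n) = (-73 + n)/(-123) = (-73 + n)*(-1/123) = 73/123 - n/123)
X - v(d) = 130 - (73/123 - 1/123*(-25)) = 130 - (73/123 + 25/123) = 130 - 1*98/123 = 130 - 98/123 = 15892/123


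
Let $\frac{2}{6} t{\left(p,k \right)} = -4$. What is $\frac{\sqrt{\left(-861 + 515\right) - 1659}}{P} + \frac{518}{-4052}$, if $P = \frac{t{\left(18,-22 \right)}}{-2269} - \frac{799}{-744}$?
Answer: $- \frac{259}{2026} + \frac{1688136 i \sqrt{2005}}{1821859} \approx -0.12784 + 41.491 i$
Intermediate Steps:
$t{\left(p,k \right)} = -12$ ($t{\left(p,k \right)} = 3 \left(-4\right) = -12$)
$P = \frac{1821859}{1688136}$ ($P = - \frac{12}{-2269} - \frac{799}{-744} = \left(-12\right) \left(- \frac{1}{2269}\right) - - \frac{799}{744} = \frac{12}{2269} + \frac{799}{744} = \frac{1821859}{1688136} \approx 1.0792$)
$\frac{\sqrt{\left(-861 + 515\right) - 1659}}{P} + \frac{518}{-4052} = \frac{\sqrt{\left(-861 + 515\right) - 1659}}{\frac{1821859}{1688136}} + \frac{518}{-4052} = \sqrt{-346 - 1659} \cdot \frac{1688136}{1821859} + 518 \left(- \frac{1}{4052}\right) = \sqrt{-2005} \cdot \frac{1688136}{1821859} - \frac{259}{2026} = i \sqrt{2005} \cdot \frac{1688136}{1821859} - \frac{259}{2026} = \frac{1688136 i \sqrt{2005}}{1821859} - \frac{259}{2026} = - \frac{259}{2026} + \frac{1688136 i \sqrt{2005}}{1821859}$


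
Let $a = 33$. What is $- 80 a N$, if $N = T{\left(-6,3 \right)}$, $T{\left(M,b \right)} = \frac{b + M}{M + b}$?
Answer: $-2640$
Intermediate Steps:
$T{\left(M,b \right)} = 1$ ($T{\left(M,b \right)} = \frac{M + b}{M + b} = 1$)
$N = 1$
$- 80 a N = \left(-80\right) 33 \cdot 1 = \left(-2640\right) 1 = -2640$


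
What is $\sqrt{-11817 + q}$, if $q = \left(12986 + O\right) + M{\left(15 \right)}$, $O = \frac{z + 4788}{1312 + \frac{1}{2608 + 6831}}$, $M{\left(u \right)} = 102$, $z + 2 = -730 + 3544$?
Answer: $\frac{\sqrt{195812358047025031}}{12383969} \approx 35.732$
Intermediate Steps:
$z = 2812$ ($z = -2 + \left(-730 + 3544\right) = -2 + 2814 = 2812$)
$O = \frac{71736400}{12383969}$ ($O = \frac{2812 + 4788}{1312 + \frac{1}{2608 + 6831}} = \frac{7600}{1312 + \frac{1}{9439}} = \frac{7600}{\frac{12383969}{9439}} = 7600 \cdot \frac{9439}{12383969} = \frac{71736400}{12383969} \approx 5.7927$)
$q = \frac{162153122672}{12383969}$ ($q = \left(12986 + \frac{71736400}{12383969}\right) + 102 = \frac{160889957834}{12383969} + 102 = \frac{162153122672}{12383969} \approx 13094.0$)
$\sqrt{-11817 + q} = \sqrt{-11817 + \frac{162153122672}{12383969}} = \sqrt{\frac{15811760999}{12383969}} = \frac{\sqrt{195812358047025031}}{12383969}$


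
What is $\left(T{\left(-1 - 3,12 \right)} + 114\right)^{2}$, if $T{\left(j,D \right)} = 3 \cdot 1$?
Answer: $13689$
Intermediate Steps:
$T{\left(j,D \right)} = 3$
$\left(T{\left(-1 - 3,12 \right)} + 114\right)^{2} = \left(3 + 114\right)^{2} = 117^{2} = 13689$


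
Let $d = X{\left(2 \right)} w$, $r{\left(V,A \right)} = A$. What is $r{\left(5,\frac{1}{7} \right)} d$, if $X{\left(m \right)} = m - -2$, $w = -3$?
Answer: $- \frac{12}{7} \approx -1.7143$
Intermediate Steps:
$X{\left(m \right)} = 2 + m$ ($X{\left(m \right)} = m + 2 = 2 + m$)
$d = -12$ ($d = \left(2 + 2\right) \left(-3\right) = 4 \left(-3\right) = -12$)
$r{\left(5,\frac{1}{7} \right)} d = \frac{1}{7} \left(-12\right) = - \frac{12}{7}$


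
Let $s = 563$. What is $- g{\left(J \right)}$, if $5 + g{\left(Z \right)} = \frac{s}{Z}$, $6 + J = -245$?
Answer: $\frac{1818}{251} \approx 7.243$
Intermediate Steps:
$J = -251$ ($J = -6 - 245 = -251$)
$g{\left(Z \right)} = -5 + \frac{563}{Z}$
$- g{\left(J \right)} = - (-5 + \frac{563}{-251}) = - (-5 + 563 \left(- \frac{1}{251}\right)) = - (-5 - \frac{563}{251}) = \left(-1\right) \left(- \frac{1818}{251}\right) = \frac{1818}{251}$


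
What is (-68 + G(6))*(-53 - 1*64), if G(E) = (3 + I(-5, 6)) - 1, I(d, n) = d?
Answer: 8307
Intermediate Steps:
G(E) = -3 (G(E) = (3 - 5) - 1 = -2 - 1 = -3)
(-68 + G(6))*(-53 - 1*64) = (-68 - 3)*(-53 - 1*64) = -71*(-53 - 64) = -71*(-117) = 8307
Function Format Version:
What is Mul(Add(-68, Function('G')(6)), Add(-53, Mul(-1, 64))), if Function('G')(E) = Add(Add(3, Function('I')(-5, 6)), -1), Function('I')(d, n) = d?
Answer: 8307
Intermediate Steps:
Function('G')(E) = -3 (Function('G')(E) = Add(Add(3, -5), -1) = Add(-2, -1) = -3)
Mul(Add(-68, Function('G')(6)), Add(-53, Mul(-1, 64))) = Mul(Add(-68, -3), Add(-53, Mul(-1, 64))) = Mul(-71, Add(-53, -64)) = Mul(-71, -117) = 8307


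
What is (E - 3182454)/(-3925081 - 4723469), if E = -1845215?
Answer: 5027669/8648550 ≈ 0.58133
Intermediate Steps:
(E - 3182454)/(-3925081 - 4723469) = (-1845215 - 3182454)/(-3925081 - 4723469) = -5027669/(-8648550) = -5027669*(-1/8648550) = 5027669/8648550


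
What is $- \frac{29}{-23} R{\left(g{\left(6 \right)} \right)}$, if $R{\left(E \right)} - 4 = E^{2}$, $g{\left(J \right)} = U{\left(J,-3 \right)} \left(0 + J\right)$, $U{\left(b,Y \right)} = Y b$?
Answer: $\frac{338372}{23} \approx 14712.0$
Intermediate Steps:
$g{\left(J \right)} = - 3 J^{2}$ ($g{\left(J \right)} = - 3 J \left(0 + J\right) = - 3 J J = - 3 J^{2}$)
$R{\left(E \right)} = 4 + E^{2}$
$- \frac{29}{-23} R{\left(g{\left(6 \right)} \right)} = - \frac{29}{-23} \left(4 + \left(- 3 \cdot 6^{2}\right)^{2}\right) = \left(-29\right) \left(- \frac{1}{23}\right) \left(4 + \left(\left(-3\right) 36\right)^{2}\right) = \frac{29 \left(4 + \left(-108\right)^{2}\right)}{23} = \frac{29 \left(4 + 11664\right)}{23} = \frac{29}{23} \cdot 11668 = \frac{338372}{23}$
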